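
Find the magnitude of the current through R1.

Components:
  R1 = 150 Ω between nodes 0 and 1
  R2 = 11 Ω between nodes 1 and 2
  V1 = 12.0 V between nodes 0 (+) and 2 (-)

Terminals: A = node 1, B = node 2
Nodal analysis, taking node 2 as the 0 V reference.
Source V1 fixes V_0 = 12 V.
KCL at each unknown node (sum of currents leaving = 0; resistances in Ω):
  Node 1: (V_1 - 12)/150 + (V_1 - 0)/11 = 0
Collecting terms: 0.09758 × V_1 = 0.08  =>  V_1 = 0.8199 V
I_R1 = (V_0 - V_1)/R1 = (12 - 0.8199)/150 = 0.07453 A
|I_R1| = 0.07453 A

Final answer: |I_R1| = 0.07453 A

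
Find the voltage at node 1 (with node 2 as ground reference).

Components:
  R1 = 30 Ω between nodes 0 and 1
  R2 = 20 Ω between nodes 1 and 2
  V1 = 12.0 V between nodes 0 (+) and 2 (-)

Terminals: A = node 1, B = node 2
Nodal analysis, taking node 2 as the 0 V reference.
Source V1 fixes V_0 = 12 V.
KCL at each unknown node (sum of currents leaving = 0; resistances in Ω):
  Node 1: (V_1 - 12)/30 + (V_1 - 0)/20 = 0
Collecting terms: 0.08333 × V_1 = 0.4  =>  V_1 = 4.8 V
The requested potential is V_1 = 4.8 V.

Final answer: V_1 = 4.8 V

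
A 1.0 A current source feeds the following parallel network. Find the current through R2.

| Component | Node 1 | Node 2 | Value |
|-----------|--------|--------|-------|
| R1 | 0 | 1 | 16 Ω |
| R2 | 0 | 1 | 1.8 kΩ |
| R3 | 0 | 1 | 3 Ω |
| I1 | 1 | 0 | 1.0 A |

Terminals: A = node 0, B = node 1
All resistors sit directly between nodes 0 and 1, so they are in parallel and share one voltage V; the full source current 1 A splits among them.
1/R_par = 1/16 + 1/1800 + 1/3 = 0.3964 S  =>  R_par = 2.523 Ω
V = I × R_par = 1 × 2.523 = 2.523 V
I_R2 = V/R2 = 2.523/1800 = 0.001402 A

Final answer: 0.001402 A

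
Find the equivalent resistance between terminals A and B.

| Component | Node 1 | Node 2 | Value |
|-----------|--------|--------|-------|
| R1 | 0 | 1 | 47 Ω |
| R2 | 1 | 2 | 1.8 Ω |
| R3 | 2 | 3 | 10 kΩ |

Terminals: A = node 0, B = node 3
Reduce the network between node 0 (A) and node 3 (B) by series/parallel combination:
  Rs1 = R1 + R2 (series, joined only at node 1) = 47 + 1.8 = 48.8 Ω
  Rs2 = R3 + Rs1 (series, joined only at node 2) = 10000 + 48.8 = 10050 Ω
R_eq = 10.05 kΩ

Final answer: 10.05 kΩ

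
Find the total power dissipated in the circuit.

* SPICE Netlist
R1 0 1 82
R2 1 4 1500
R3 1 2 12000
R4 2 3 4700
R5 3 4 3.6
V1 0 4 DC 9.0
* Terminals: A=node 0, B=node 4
Nodal analysis, taking node 4 as the 0 V reference.
Source V1 fixes V_0 = 9 V.
KCL at each unknown node (sum of currents leaving = 0; resistances in Ω):
  Node 1: (V_1 - 9)/82 + (V_1 - 0)/1500 + (V_1 - V_2)/12000 = 0
  Node 2: (V_2 - V_1)/12000 + (V_2 - V_3)/4700 = 0
  Node 3: (V_3 - V_2)/4700 + (V_3 - 0)/3.6 = 0
Collecting terms (coefficients in siemens):
  0.01295·V_1 - 0.00008333·V_2 = 0.1098
  0.0002961·V_2 - 0.00008333·V_1 - 0.0002128·V_3 = 0
  0.278·V_3 - 0.0002128·V_2 = 0
Solving these 3 simultaneous equations (Gaussian elimination) gives:
  V_1 = 8.494 V, V_2 = 2.392 V, V_3 = 0.001831 V
Power in each resistor, P = (ΔV)²/R:
  P_R1 = (9 - 8.494)²/82 = 0.003123 W
  P_R2 = (8.494 - 0)²/1500 = 0.0481 W
  P_R3 = (8.494 - 2.392)²/12000 = 0.003103 W
  P_R4 = (2.392 - 0.001831)²/4700 = 0.001215 W
  P_R5 = (0.001831 - 0)²/3.6 = 0.0000009309 W
P_total = P_R1 + P_R2 + P_R3 + P_R4 + P_R5 = 0.05554 W

Final answer: 0.05554 W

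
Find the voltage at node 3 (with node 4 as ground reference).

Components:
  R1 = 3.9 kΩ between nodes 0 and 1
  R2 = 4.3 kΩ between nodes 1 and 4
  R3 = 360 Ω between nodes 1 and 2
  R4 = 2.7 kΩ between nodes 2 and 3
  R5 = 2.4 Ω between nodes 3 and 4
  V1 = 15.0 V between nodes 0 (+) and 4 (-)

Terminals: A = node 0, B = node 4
Nodal analysis, taking node 4 as the 0 V reference.
Source V1 fixes V_0 = 15 V.
KCL at each unknown node (sum of currents leaving = 0; resistances in Ω):
  Node 1: (V_1 - 15)/3900 + (V_1 - 0)/4300 + (V_1 - V_2)/360 = 0
  Node 2: (V_2 - V_1)/360 + (V_2 - V_3)/2700 = 0
  Node 3: (V_3 - V_2)/2700 + (V_3 - 0)/2.4 = 0
Collecting terms (coefficients in siemens):
  0.003267·V_1 - 0.002778·V_2 = 0.003846
  0.003148·V_2 - 0.002778·V_1 - 0.0003704·V_3 = 0
  0.417·V_3 - 0.0003704·V_2 = 0
Solving these 3 simultaneous equations (Gaussian elimination) gives:
  V_1 = 4.716 V, V_2 = 4.162 V, V_3 = 0.003696 V
The requested potential is V_3 = 0.003696 V.

Final answer: V_3 = 0.003696 V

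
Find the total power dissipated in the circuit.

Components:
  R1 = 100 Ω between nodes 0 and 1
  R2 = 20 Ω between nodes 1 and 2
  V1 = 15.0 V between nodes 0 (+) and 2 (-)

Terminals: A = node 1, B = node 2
Nodal analysis, taking node 2 as the 0 V reference.
Source V1 fixes V_0 = 15 V.
KCL at each unknown node (sum of currents leaving = 0; resistances in Ω):
  Node 1: (V_1 - 15)/100 + (V_1 - 0)/20 = 0
Collecting terms: 0.06 × V_1 = 0.15  =>  V_1 = 2.5 V
Power in each resistor, P = (ΔV)²/R:
  P_R1 = (15 - 2.5)²/100 = 1.562 W
  P_R2 = (2.5 - 0)²/20 = 0.3125 W
P_total = P_R1 + P_R2 = 1.875 W

Final answer: 1.875 W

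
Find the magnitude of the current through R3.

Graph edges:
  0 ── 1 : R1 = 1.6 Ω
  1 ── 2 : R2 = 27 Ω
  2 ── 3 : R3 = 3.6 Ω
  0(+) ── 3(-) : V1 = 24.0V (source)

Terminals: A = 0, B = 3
Nodal analysis, taking node 3 as the 0 V reference.
Source V1 fixes V_0 = 24 V.
KCL at each unknown node (sum of currents leaving = 0; resistances in Ω):
  Node 1: (V_1 - 24)/1.6 + (V_1 - V_2)/27 = 0
  Node 2: (V_2 - V_1)/27 + (V_2 - 0)/3.6 = 0
Collecting terms (coefficients in siemens):
  0.662·V_1 - 0.03704·V_2 = 15
  0.3148·V_2 - 0.03704·V_1 = 0
Determinant D = (0.662)(0.3148) - (-0.03704)(-0.03704) = 0.207
V_1 = [(15)(0.3148) - (-0.03704)(0)]/D = 22.81 V
V_2 = [(0.662)(0) - (15)(-0.03704)]/D = 2.683 V
I_R3 = (V_2 - V_3)/R3 = (2.683 - 0)/3.6 = 0.7453 A
|I_R3| = 0.7453 A

Final answer: |I_R3| = 0.7453 A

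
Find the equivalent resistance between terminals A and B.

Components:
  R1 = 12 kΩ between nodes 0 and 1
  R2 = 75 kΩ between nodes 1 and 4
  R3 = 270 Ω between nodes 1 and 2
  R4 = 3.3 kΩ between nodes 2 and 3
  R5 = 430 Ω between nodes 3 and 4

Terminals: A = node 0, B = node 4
Reduce the network between node 0 (A) and node 4 (B) by series/parallel combination:
  Rs1 = R3 + R4 (series, joined only at node 2) = 270 + 3300 = 3570 Ω
  Rs2 = R5 + Rs1 (series, joined only at node 3) = 430 + 3570 = 4000 Ω
  Rp1 = R2 ‖ Rs2 (parallel, both between nodes 1 and 4) = 1/(1/75000 + 1/4000) = 3797 Ω
  Rs3 = R1 + Rp1 (series, joined only at node 1) = 12000 + 3797 = 15800 Ω
R_eq = 15.8 kΩ

Final answer: 15.8 kΩ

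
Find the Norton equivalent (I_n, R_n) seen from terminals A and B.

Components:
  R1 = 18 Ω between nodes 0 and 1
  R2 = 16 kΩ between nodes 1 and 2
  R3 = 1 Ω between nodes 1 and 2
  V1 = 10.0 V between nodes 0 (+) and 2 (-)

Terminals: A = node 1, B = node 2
Find the Thévenin equivalent first; then I_n = V_th/R_th and R_n = R_th.
Step 1 — V_th is the open-circuit voltage V_A - V_B (nothing connected across the terminals).
Nodal analysis, taking node 2 as the 0 V reference.
Source V1 fixes V_0 = 10 V.
KCL at each unknown node (sum of currents leaving = 0; resistances in Ω):
  Node 1: (V_1 - 10)/18 + (V_1 - 0)/16000 + (V_1 - 0)/1 = 0
Collecting terms: 1.056 × V_1 = 0.5556  =>  V_1 = 0.5263 V
V_th = V_1 - V_2 = 0.5263 - 0 = 0.5263 V
Step 2 — R_th: zero the source — replace V1 by a short circuit (node 2 merges into node 0) — and find the resistance seen between A (node 1) and B (node 0).
Reduce the network between node 1 (A) and node 0 (B) by series/parallel combination:
  Rp1 = R1 ‖ R2 ‖ R3 (parallel, all between nodes 0 and 1) = 1/(1/18 + 1/16000 + 1/1) = 0.9473 Ω
R_th = 0.9473 Ω
I_n = V_th/R_th = 0.5263/0.9473 = 0.5556 A, and R_n = R_th = 0.9473 Ω

Final answer: I_n = 0.5556 A, R_n = 0.9473 Ω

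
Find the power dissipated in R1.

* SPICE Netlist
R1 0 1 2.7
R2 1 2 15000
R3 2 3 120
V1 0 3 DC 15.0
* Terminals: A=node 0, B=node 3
Nodal analysis, taking node 3 as the 0 V reference.
Source V1 fixes V_0 = 15 V.
KCL at each unknown node (sum of currents leaving = 0; resistances in Ω):
  Node 1: (V_1 - 15)/2.7 + (V_1 - V_2)/15000 = 0
  Node 2: (V_2 - V_1)/15000 + (V_2 - 0)/120 = 0
Collecting terms (coefficients in siemens):
  0.3704·V_1 - 0.00006667·V_2 = 5.556
  0.0084·V_2 - 0.00006667·V_1 = 0
Determinant D = (0.3704)(0.0084) - (-0.00006667)(-0.00006667) = 0.003112
V_1 = [(5.556)(0.0084) - (-0.00006667)(0)]/D = 15 V
V_2 = [(0.3704)(0) - (5.556)(-0.00006667)]/D = 0.119 V
I_R1 = (V_0 - V_1)/R1 = (15 - 15)/2.7 = 0.0009919 A
P_R1 = I_R1² × R1 = (0.0009919)² × 2.7 = 0.000002656 W

Final answer: 2.656e-06 W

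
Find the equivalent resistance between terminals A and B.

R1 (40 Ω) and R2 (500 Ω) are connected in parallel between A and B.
Reduce the network between node 0 (A) and node 1 (B) by series/parallel combination:
  Rp1 = R1 ‖ R2 (parallel, both between nodes 0 and 1) = 1/(1/40 + 1/500) = 37.04 Ω
R_eq = 37.04 Ω

Final answer: 37.04 Ω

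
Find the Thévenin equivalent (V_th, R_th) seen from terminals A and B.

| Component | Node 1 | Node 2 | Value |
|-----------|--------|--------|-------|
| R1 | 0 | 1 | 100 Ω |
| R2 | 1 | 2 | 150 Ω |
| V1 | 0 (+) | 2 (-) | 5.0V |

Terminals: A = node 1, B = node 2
Step 1 — V_th is the open-circuit voltage V_A - V_B (nothing connected across the terminals).
Nodal analysis, taking node 2 as the 0 V reference.
Source V1 fixes V_0 = 5 V.
KCL at each unknown node (sum of currents leaving = 0; resistances in Ω):
  Node 1: (V_1 - 5)/100 + (V_1 - 0)/150 = 0
Collecting terms: 0.01667 × V_1 = 0.05  =>  V_1 = 3 V
V_th = V_1 - V_2 = 3 - 0 = 3 V
Step 2 — R_th: zero the source — replace V1 by a short circuit (node 2 merges into node 0) — and find the resistance seen between A (node 1) and B (node 0).
Reduce the network between node 1 (A) and node 0 (B) by series/parallel combination:
  Rp1 = R1 ‖ R2 (parallel, both between nodes 0 and 1) = 1/(1/100 + 1/150) = 60 Ω
R_th = 60 Ω

Final answer: V_th = 3 V, R_th = 60 Ω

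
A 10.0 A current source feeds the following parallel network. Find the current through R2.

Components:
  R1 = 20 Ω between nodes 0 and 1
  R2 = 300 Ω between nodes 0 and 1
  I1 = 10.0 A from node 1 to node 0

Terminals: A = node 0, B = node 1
All resistors sit directly between nodes 0 and 1, so they are in parallel and share one voltage V; the full source current 10 A splits among them.
1/R_par = 1/20 + 1/300 = 0.05333 S  =>  R_par = 18.75 Ω
V = I × R_par = 10 × 18.75 = 187.5 V
I_R2 = V/R2 = 187.5/300 = 0.625 A

Final answer: 0.625 A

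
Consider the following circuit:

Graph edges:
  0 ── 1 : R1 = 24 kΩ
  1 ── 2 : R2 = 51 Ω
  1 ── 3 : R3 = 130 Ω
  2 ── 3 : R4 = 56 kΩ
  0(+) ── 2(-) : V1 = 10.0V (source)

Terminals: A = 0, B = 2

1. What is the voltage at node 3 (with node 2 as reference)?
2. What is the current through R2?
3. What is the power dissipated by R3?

Nodal analysis, taking node 2 as the 0 V reference.
Source V1 fixes V_0 = 10 V.
KCL at each unknown node (sum of currents leaving = 0; resistances in Ω):
  Node 1: (V_1 - 10)/24000 + (V_1 - 0)/51 + (V_1 - V_3)/130 = 0
  Node 3: (V_3 - V_1)/130 + (V_3 - 0)/56000 = 0
Collecting terms (coefficients in siemens):
  0.02734·V_1 - 0.007692·V_3 = 0.0004167
  0.00771·V_3 - 0.007692·V_1 = 0
Determinant D = (0.02734)(0.00771) - (-0.007692)(-0.007692) = 0.0001516
V_1 = [(0.0004167)(0.00771) - (-0.007692)(0)]/D = 0.02119 V
V_3 = [(0.02734)(0) - (0.0004167)(-0.007692)]/D = 0.02114 V
Part 1:
  Read off the nodal solution: V_3 = 0.02114 V
Part 2:
  I_R2 = (V_1 - V_2)/R2 = (0.02119 - 0)/51 = 0.0004154 A
  Magnitude: I_R2 = 0.0004154 A
Part 3:
  I_R3 = (V_1 - V_3)/R3 = (0.02119 - 0.02114)/130 = 0.0000003774 A
  P_R3 = I_R3² × R3 = (0.0000003774)² × 130 = 0.00000000001852 W

Final answers:
1. V_3 = 0.02114 V
2. I_R2 = 0.0004154 A
3. P_R3 = 1.852e-11 W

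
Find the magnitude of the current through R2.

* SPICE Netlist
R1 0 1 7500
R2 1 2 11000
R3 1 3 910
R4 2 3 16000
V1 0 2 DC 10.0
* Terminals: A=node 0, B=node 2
Nodal analysis, taking node 2 as the 0 V reference.
Source V1 fixes V_0 = 10 V.
KCL at each unknown node (sum of currents leaving = 0; resistances in Ω):
  Node 1: (V_1 - 10)/7500 + (V_1 - 0)/11000 + (V_1 - V_3)/910 = 0
  Node 3: (V_3 - V_1)/910 + (V_3 - 0)/16000 = 0
Collecting terms (coefficients in siemens):
  0.001323·V_1 - 0.001099·V_3 = 0.001333
  0.001161·V_3 - 0.001099·V_1 = 0
Determinant D = (0.001323)(0.001161) - (-0.001099)(-0.001099) = 0.0000003291
V_1 = [(0.001333)(0.001161) - (-0.001099)(0)]/D = 4.705 V
V_3 = [(0.001323)(0) - (0.001333)(-0.001099)]/D = 4.452 V
I_R2 = (V_1 - V_2)/R2 = (4.705 - 0)/11000 = 0.0004277 A
|I_R2| = 0.0004277 A

Final answer: |I_R2| = 0.0004277 A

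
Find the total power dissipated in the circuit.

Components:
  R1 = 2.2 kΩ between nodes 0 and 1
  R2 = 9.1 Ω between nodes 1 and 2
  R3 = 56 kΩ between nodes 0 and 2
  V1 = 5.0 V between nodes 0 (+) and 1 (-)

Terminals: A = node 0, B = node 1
Nodal analysis, taking node 1 as the 0 V reference.
Source V1 fixes V_0 = 5 V.
KCL at each unknown node (sum of currents leaving = 0; resistances in Ω):
  Node 2: (V_2 - 0)/9.1 + (V_2 - 5)/56000 = 0
Collecting terms: 0.1099 × V_2 = 0.00008929  =>  V_2 = 0.0008124 V
Power in each resistor, P = (ΔV)²/R:
  P_R1 = (5 - 0)²/2200 = 0.01136 W
  P_R2 = (0 - 0.0008124)²/9.1 = 0.00000007252 W
  P_R3 = (5 - 0.0008124)²/56000 = 0.0004463 W
P_total = P_R1 + P_R2 + P_R3 = 0.01181 W

Final answer: 0.01181 W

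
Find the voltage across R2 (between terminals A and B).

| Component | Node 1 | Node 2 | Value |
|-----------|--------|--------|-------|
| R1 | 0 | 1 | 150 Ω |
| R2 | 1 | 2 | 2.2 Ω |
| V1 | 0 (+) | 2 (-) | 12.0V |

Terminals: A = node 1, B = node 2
R1 and R2 are in series across V1 (node 0 → node 1 → node 2), and the output A–B is taken across R2, so this is a voltage divider.
Series current: I = V1/(R1 + R2) = 12/(150 + 2.2) = 12/152.2 = 0.07884 A
V_R2 = I × R2 = V1 × R2/(R1 + R2) = 12 × 2.2/152.2 = 0.1735 V

Final answer: 0.1735 V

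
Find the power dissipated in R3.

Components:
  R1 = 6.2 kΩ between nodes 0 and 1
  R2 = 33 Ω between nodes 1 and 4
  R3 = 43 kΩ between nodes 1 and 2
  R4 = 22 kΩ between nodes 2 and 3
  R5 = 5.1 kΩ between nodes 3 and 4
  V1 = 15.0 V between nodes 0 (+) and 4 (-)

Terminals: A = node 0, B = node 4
Nodal analysis, taking node 4 as the 0 V reference.
Source V1 fixes V_0 = 15 V.
KCL at each unknown node (sum of currents leaving = 0; resistances in Ω):
  Node 1: (V_1 - 15)/6200 + (V_1 - 0)/33 + (V_1 - V_2)/43000 = 0
  Node 2: (V_2 - V_1)/43000 + (V_2 - V_3)/22000 = 0
  Node 3: (V_3 - V_2)/22000 + (V_3 - 0)/5100 = 0
Collecting terms (coefficients in siemens):
  0.03049·V_1 - 0.00002326·V_2 = 0.002419
  0.00006871·V_2 - 0.00002326·V_1 - 0.00004545·V_3 = 0
  0.0002415·V_3 - 0.00004545·V_2 = 0
Solving these 3 simultaneous equations (Gaussian elimination) gives:
  V_1 = 0.07938 V, V_2 = 0.03069 V, V_3 = 0.005775 V
I_R3 = (V_1 - V_2)/R3 = (0.07938 - 0.03069)/43000 = 0.000001132 A
P_R3 = I_R3² × R3 = (0.000001132)² × 43000 = 0.00000005514 W

Final answer: 5.514e-08 W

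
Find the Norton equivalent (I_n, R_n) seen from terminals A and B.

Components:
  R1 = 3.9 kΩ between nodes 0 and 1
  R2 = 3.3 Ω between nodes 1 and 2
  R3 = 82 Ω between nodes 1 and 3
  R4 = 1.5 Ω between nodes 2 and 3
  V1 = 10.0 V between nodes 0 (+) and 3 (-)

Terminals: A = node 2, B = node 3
Find the Thévenin equivalent first; then I_n = V_th/R_th and R_n = R_th.
Step 1 — V_th is the open-circuit voltage V_A - V_B (nothing connected across the terminals).
Nodal analysis, taking node 3 as the 0 V reference.
Source V1 fixes V_0 = 10 V.
KCL at each unknown node (sum of currents leaving = 0; resistances in Ω):
  Node 1: (V_1 - 10)/3900 + (V_1 - V_2)/3.3 + (V_1 - 0)/82 = 0
  Node 2: (V_2 - V_1)/3.3 + (V_2 - 0)/1.5 = 0
Collecting terms (coefficients in siemens):
  0.3155·V_1 - 0.303·V_2 = 0.002564
  0.9697·V_2 - 0.303·V_1 = 0
Determinant D = (0.3155)(0.9697) - (-0.303)(-0.303) = 0.2141
V_1 = [(0.002564)(0.9697) - (-0.303)(0)]/D = 0.01161 V
V_2 = [(0.3155)(0) - (0.002564)(-0.303)]/D = 0.003629 V
V_th = V_2 - V_3 = 0.003629 - 0 = 0.003629 V
Step 2 — R_th: zero the source — replace V1 by a short circuit (node 3 merges into node 0) — and find the resistance seen between A (node 2) and B (node 0).
Reduce the network between node 2 (A) and node 0 (B) by series/parallel combination:
  Rp1 = R1 ‖ R3 (parallel, both between nodes 0 and 1) = 1/(1/3900 + 1/82) = 80.31 Ω
  Rs1 = R2 + Rp1 (series, joined only at node 1) = 3.3 + 80.31 = 83.61 Ω
  Rp2 = R4 ‖ Rs1 (parallel, both between nodes 0 and 2) = 1/(1/1.5 + 1/83.61) = 1.474 Ω
R_th = 1.474 Ω
I_n = V_th/R_th = 0.003629/1.474 = 0.002463 A, and R_n = R_th = 1.474 Ω

Final answer: I_n = 0.002463 A, R_n = 1.474 Ω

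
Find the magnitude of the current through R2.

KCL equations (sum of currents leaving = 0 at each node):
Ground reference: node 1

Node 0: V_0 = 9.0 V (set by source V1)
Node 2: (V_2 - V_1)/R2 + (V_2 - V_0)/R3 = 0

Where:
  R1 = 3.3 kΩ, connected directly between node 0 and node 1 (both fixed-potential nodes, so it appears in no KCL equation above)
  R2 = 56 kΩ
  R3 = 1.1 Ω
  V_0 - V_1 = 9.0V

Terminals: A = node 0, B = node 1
Nodal analysis, taking node 1 as the 0 V reference.
Source V1 fixes V_0 = 9 V.
KCL at each unknown node (sum of currents leaving = 0; resistances in Ω):
  Node 2: (V_2 - 0)/56000 + (V_2 - 9)/1.1 = 0
Collecting terms: 0.9091 × V_2 = 8.182  =>  V_2 = 9 V
I_R2 = (V_1 - V_2)/R2 = (0 - 9)/56000 = -0.0001607 A
|I_R2| = 0.0001607 A

Final answer: |I_R2| = 0.0001607 A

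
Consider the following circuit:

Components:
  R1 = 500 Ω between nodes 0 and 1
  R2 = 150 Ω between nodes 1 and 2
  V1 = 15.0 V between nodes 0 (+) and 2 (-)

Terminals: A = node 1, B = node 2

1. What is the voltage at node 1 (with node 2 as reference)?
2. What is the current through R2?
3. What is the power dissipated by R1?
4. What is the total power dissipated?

Nodal analysis, taking node 2 as the 0 V reference.
Source V1 fixes V_0 = 15 V.
KCL at each unknown node (sum of currents leaving = 0; resistances in Ω):
  Node 1: (V_1 - 15)/500 + (V_1 - 0)/150 = 0
Collecting terms: 0.008667 × V_1 = 0.03  =>  V_1 = 3.462 V
Part 1:
  Read off the nodal solution: V_1 = 3.462 V
Part 2:
  I_R2 = (V_1 - V_2)/R2 = (3.462 - 0)/150 = 0.02308 A
  Magnitude: I_R2 = 0.02308 A
Part 3:
  I_R1 = (V_0 - V_1)/R1 = (15 - 3.462)/500 = 0.02308 A
  P_R1 = I_R1² × R1 = (0.02308)² × 500 = 0.2663 W
Part 4:
  Power in each resistor, P = (ΔV)²/R:
    P_R1 = (15 - 3.462)²/500 = 0.2663 W
    P_R2 = (3.462 - 0)²/150 = 0.07988 W
  P_total = P_R1 + P_R2 = 0.3462 W

Final answers:
1. V_1 = 3.462 V
2. I_R2 = 0.02308 A
3. P_R1 = 0.2663 W
4. P_total = 0.3462 W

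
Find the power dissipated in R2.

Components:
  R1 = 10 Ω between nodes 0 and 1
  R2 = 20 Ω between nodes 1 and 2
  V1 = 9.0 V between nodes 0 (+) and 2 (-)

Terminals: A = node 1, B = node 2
Nodal analysis, taking node 2 as the 0 V reference.
Source V1 fixes V_0 = 9 V.
KCL at each unknown node (sum of currents leaving = 0; resistances in Ω):
  Node 1: (V_1 - 9)/10 + (V_1 - 0)/20 = 0
Collecting terms: 0.15 × V_1 = 0.9  =>  V_1 = 6 V
I_R2 = (V_1 - V_2)/R2 = (6 - 0)/20 = 0.3 A
P_R2 = I_R2² × R2 = (0.3)² × 20 = 1.8 W

Final answer: 1.8 W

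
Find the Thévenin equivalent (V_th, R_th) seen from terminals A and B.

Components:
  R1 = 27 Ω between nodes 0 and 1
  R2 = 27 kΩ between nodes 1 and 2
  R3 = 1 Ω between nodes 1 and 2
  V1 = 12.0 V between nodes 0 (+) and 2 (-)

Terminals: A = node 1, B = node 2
Step 1 — V_th is the open-circuit voltage V_A - V_B (nothing connected across the terminals).
Nodal analysis, taking node 2 as the 0 V reference.
Source V1 fixes V_0 = 12 V.
KCL at each unknown node (sum of currents leaving = 0; resistances in Ω):
  Node 1: (V_1 - 12)/27 + (V_1 - 0)/27000 + (V_1 - 0)/1 = 0
Collecting terms: 1.037 × V_1 = 0.4444  =>  V_1 = 0.4286 V
V_th = V_1 - V_2 = 0.4286 - 0 = 0.4286 V
Step 2 — R_th: zero the source — replace V1 by a short circuit (node 2 merges into node 0) — and find the resistance seen between A (node 1) and B (node 0).
Reduce the network between node 1 (A) and node 0 (B) by series/parallel combination:
  Rp1 = R1 ‖ R2 ‖ R3 (parallel, all between nodes 0 and 1) = 1/(1/27 + 1/27000 + 1/1) = 0.9643 Ω
R_th = 0.9643 Ω

Final answer: V_th = 0.4286 V, R_th = 0.9643 Ω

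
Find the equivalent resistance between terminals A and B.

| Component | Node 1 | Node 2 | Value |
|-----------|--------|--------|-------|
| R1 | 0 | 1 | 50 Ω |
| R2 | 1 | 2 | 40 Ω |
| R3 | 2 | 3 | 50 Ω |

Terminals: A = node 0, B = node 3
Reduce the network between node 0 (A) and node 3 (B) by series/parallel combination:
  Rs1 = R1 + R2 (series, joined only at node 1) = 50 + 40 = 90 Ω
  Rs2 = R3 + Rs1 (series, joined only at node 2) = 50 + 90 = 140 Ω
R_eq = 140 Ω

Final answer: 140 Ω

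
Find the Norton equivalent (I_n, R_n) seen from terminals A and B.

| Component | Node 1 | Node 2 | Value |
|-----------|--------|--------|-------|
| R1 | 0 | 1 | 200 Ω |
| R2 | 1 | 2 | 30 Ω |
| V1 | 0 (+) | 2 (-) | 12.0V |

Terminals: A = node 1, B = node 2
Find the Thévenin equivalent first; then I_n = V_th/R_th and R_n = R_th.
Step 1 — V_th is the open-circuit voltage V_A - V_B (nothing connected across the terminals).
Nodal analysis, taking node 2 as the 0 V reference.
Source V1 fixes V_0 = 12 V.
KCL at each unknown node (sum of currents leaving = 0; resistances in Ω):
  Node 1: (V_1 - 12)/200 + (V_1 - 0)/30 = 0
Collecting terms: 0.03833 × V_1 = 0.06  =>  V_1 = 1.565 V
V_th = V_1 - V_2 = 1.565 - 0 = 1.565 V
Step 2 — R_th: zero the source — replace V1 by a short circuit (node 2 merges into node 0) — and find the resistance seen between A (node 1) and B (node 0).
Reduce the network between node 1 (A) and node 0 (B) by series/parallel combination:
  Rp1 = R1 ‖ R2 (parallel, both between nodes 0 and 1) = 1/(1/200 + 1/30) = 26.09 Ω
R_th = 26.09 Ω
I_n = V_th/R_th = 1.565/26.09 = 0.06 A, and R_n = R_th = 26.09 Ω

Final answer: I_n = 0.06 A, R_n = 26.09 Ω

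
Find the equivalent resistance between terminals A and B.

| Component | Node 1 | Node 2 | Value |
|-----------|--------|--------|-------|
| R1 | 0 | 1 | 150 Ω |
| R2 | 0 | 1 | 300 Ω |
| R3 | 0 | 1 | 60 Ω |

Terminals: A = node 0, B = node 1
Reduce the network between node 0 (A) and node 1 (B) by series/parallel combination:
  Rp1 = R1 ‖ R2 ‖ R3 (parallel, all between nodes 0 and 1) = 1/(1/150 + 1/300 + 1/60) = 37.5 Ω
R_eq = 37.5 Ω

Final answer: 37.5 Ω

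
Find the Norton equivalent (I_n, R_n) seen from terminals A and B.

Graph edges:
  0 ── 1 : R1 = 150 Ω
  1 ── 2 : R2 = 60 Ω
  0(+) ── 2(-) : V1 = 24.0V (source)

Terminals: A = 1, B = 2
Find the Thévenin equivalent first; then I_n = V_th/R_th and R_n = R_th.
Step 1 — V_th is the open-circuit voltage V_A - V_B (nothing connected across the terminals).
Nodal analysis, taking node 2 as the 0 V reference.
Source V1 fixes V_0 = 24 V.
KCL at each unknown node (sum of currents leaving = 0; resistances in Ω):
  Node 1: (V_1 - 24)/150 + (V_1 - 0)/60 = 0
Collecting terms: 0.02333 × V_1 = 0.16  =>  V_1 = 6.857 V
V_th = V_1 - V_2 = 6.857 - 0 = 6.857 V
Step 2 — R_th: zero the source — replace V1 by a short circuit (node 2 merges into node 0) — and find the resistance seen between A (node 1) and B (node 0).
Reduce the network between node 1 (A) and node 0 (B) by series/parallel combination:
  Rp1 = R1 ‖ R2 (parallel, both between nodes 0 and 1) = 1/(1/150 + 1/60) = 42.86 Ω
R_th = 42.86 Ω
I_n = V_th/R_th = 6.857/42.86 = 0.16 A, and R_n = R_th = 42.86 Ω

Final answer: I_n = 0.16 A, R_n = 42.86 Ω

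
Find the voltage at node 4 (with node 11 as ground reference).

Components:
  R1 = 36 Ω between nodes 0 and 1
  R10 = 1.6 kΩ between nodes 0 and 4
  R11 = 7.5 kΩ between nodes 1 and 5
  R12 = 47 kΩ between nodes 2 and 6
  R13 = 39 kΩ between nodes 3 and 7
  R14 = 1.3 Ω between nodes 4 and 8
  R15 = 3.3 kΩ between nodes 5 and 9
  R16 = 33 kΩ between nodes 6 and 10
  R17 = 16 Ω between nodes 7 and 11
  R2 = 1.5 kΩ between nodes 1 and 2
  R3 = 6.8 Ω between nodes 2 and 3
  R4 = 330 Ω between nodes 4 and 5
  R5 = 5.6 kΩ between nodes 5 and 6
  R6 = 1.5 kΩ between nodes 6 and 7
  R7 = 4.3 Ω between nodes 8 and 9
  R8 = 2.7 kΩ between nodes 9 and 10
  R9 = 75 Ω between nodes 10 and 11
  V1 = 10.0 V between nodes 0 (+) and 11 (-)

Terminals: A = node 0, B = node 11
Nodal analysis, taking node 11 as the 0 V reference.
Source V1 fixes V_0 = 10 V.
KCL at each unknown node (sum of currents leaving = 0; resistances in Ω):
  Node 1: (V_1 - 10)/36 + (V_1 - V_2)/1500 + (V_1 - V_5)/7500 = 0
  Node 2: (V_2 - V_1)/1500 + (V_2 - V_3)/6.8 + (V_2 - V_6)/47000 = 0
  Node 3: (V_3 - V_2)/6.8 + (V_3 - V_7)/39000 = 0
  Node 4: (V_4 - V_5)/330 + (V_4 - 10)/1600 + (V_4 - V_8)/1.3 = 0
  Node 5: (V_5 - V_4)/330 + (V_5 - V_6)/5600 + (V_5 - V_1)/7500 + (V_5 - V_9)/3300 = 0
  Node 6: (V_6 - V_5)/5600 + (V_6 - V_7)/1500 + (V_6 - V_2)/47000 + (V_6 - V_10)/33000 = 0
  Node 7: (V_7 - V_6)/1500 + (V_7 - V_3)/39000 + (V_7 - 0)/16 = 0
  Node 8: (V_8 - V_9)/4.3 + (V_8 - V_4)/1.3 = 0
  Node 9: (V_9 - V_8)/4.3 + (V_9 - V_10)/2700 + (V_9 - V_5)/3300 = 0
  Node 10: (V_10 - V_9)/2700 + (V_10 - 0)/75 + (V_10 - V_6)/33000 = 0
Collecting terms (coefficients in siemens):
  0.02858·V_1 - 0.0006667·V_2 - 0.0001333·V_5 = 0.2778
  0.1477·V_2 - 0.0006667·V_1 - 0.1471·V_3 - 0.00002128·V_6 = 0
  0.1471·V_3 - 0.1471·V_2 - 0.00002564·V_7 = 0
  0.7729·V_4 - 0.00303·V_5 - 0.7692·V_8 = 0.00625
  0.003645·V_5 - 0.0001333·V_1 - 0.00303·V_4 - 0.0001786·V_6 - 0.000303·V_9 = 0
  0.0008968·V_6 - 0.00002128·V_2 - 0.0001786·V_5 - 0.0006667·V_7 - 0.0000303·V_10 = 0
  0.06319·V_7 - 0.00002564·V_3 - 0.0006667·V_6 = 0
  1.002·V_8 - 0.7692·V_4 - 0.2326·V_9 = 0
  0.2332·V_9 - 0.000303·V_5 - 0.2326·V_8 - 0.0003704·V_10 = 0
  0.01373·V_10 - 0.0000303·V_6 - 0.0003704·V_9 = 0
Solving these 10 simultaneous equations (Gaussian elimination) gives:
  V_1 = 9.966 V, V_2 = 9.354 V, V_3 = 9.353 V, V_4 = 6.064 V
  V_5 = 5.979 V, V_6 = 1.432 V, V_7 = 0.0189 V, V_8 = 6.061 V
  V_9 = 6.052 V, V_10 = 0.1664 V
The requested potential is V_4 = 6.064 V.

Final answer: V_4 = 6.064 V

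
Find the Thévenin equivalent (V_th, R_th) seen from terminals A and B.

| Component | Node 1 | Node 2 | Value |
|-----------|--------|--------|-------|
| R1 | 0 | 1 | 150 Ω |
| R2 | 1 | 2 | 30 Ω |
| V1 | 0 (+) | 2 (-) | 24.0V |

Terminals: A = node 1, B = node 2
Step 1 — V_th is the open-circuit voltage V_A - V_B (nothing connected across the terminals).
Nodal analysis, taking node 2 as the 0 V reference.
Source V1 fixes V_0 = 24 V.
KCL at each unknown node (sum of currents leaving = 0; resistances in Ω):
  Node 1: (V_1 - 24)/150 + (V_1 - 0)/30 = 0
Collecting terms: 0.04 × V_1 = 0.16  =>  V_1 = 4 V
V_th = V_1 - V_2 = 4 - 0 = 4 V
Step 2 — R_th: zero the source — replace V1 by a short circuit (node 2 merges into node 0) — and find the resistance seen between A (node 1) and B (node 0).
Reduce the network between node 1 (A) and node 0 (B) by series/parallel combination:
  Rp1 = R1 ‖ R2 (parallel, both between nodes 0 and 1) = 1/(1/150 + 1/30) = 25 Ω
R_th = 25 Ω

Final answer: V_th = 4 V, R_th = 25 Ω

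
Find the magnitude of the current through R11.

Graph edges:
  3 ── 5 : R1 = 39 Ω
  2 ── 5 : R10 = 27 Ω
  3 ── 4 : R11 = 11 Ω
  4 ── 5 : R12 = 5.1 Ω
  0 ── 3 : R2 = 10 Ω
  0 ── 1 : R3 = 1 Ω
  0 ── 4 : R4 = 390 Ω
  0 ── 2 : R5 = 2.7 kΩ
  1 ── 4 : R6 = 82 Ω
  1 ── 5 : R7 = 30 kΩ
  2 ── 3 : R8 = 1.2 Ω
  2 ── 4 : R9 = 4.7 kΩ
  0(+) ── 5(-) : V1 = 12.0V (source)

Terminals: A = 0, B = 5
Nodal analysis, taking node 5 as the 0 V reference.
Source V1 fixes V_0 = 12 V.
KCL at each unknown node (sum of currents leaving = 0; resistances in Ω):
  Node 1: (V_1 - 12)/1 + (V_1 - V_4)/82 + (V_1 - 0)/30000 = 0
  Node 2: (V_2 - 12)/2700 + (V_2 - V_3)/1.2 + (V_2 - V_4)/4700 + (V_2 - 0)/27 = 0
  Node 3: (V_3 - 0)/39 + (V_3 - 12)/10 + (V_3 - V_2)/1.2 + (V_3 - V_4)/11 = 0
  Node 4: (V_4 - 12)/390 + (V_4 - V_1)/82 + (V_4 - V_2)/4700 + (V_4 - V_3)/11 + (V_4 - 0)/5.1 = 0
Collecting terms (coefficients in siemens):
  1.012·V_1 - 0.0122·V_4 = 12
  0.871·V_2 - 0.8333·V_3 - 0.0002128·V_4 = 0.004444
  1.05·V_3 - 0.8333·V_2 - 0.09091·V_4 = 1.2
  0.302·V_4 - 0.0122·V_1 - 0.0002128·V_2 - 0.09091·V_3 = 0.03077
Solving these 4 simultaneous equations (Gaussian elimination) gives:
  V_1 = 11.88 V, V_2 = 5.351 V, V_3 = 5.587 V, V_4 = 2.267 V
I_R11 = (V_3 - V_4)/R11 = (5.587 - 2.267)/11 = 0.3017 A
|I_R11| = 0.3017 A

Final answer: |I_R11| = 0.3017 A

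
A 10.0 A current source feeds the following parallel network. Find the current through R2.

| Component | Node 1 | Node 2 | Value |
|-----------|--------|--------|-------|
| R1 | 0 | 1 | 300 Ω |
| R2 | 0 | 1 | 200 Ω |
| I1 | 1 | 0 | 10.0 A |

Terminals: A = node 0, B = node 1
All resistors sit directly between nodes 0 and 1, so they are in parallel and share one voltage V; the full source current 10 A splits among them.
1/R_par = 1/300 + 1/200 = 0.008333 S  =>  R_par = 120 Ω
V = I × R_par = 10 × 120 = 1200 V
I_R2 = V/R2 = 1200/200 = 6 A

Final answer: 6 A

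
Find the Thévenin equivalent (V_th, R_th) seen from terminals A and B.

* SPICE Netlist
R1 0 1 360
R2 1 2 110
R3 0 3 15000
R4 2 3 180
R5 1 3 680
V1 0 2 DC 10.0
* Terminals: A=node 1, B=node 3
Step 1 — V_th is the open-circuit voltage V_A - V_B (nothing connected across the terminals).
Nodal analysis, taking node 2 as the 0 V reference.
Source V1 fixes V_0 = 10 V.
KCL at each unknown node (sum of currents leaving = 0; resistances in Ω):
  Node 1: (V_1 - 10)/360 + (V_1 - 0)/110 + (V_1 - V_3)/680 = 0
  Node 3: (V_3 - 10)/15000 + (V_3 - 0)/180 + (V_3 - V_1)/680 = 0
Collecting terms (coefficients in siemens):
  0.01334·V_1 - 0.001471·V_3 = 0.02778
  0.007093·V_3 - 0.001471·V_1 = 0.0006667
Determinant D = (0.01334)(0.007093) - (-0.001471)(-0.001471) = 0.00009245
V_1 = [(0.02778)(0.007093) - (-0.001471)(0.0006667)]/D = 2.142 V
V_3 = [(0.01334)(0.0006667) - (0.02778)(-0.001471)]/D = 0.538 V
V_th = V_1 - V_3 = 2.142 - 0.538 = 1.604 V
Step 2 — R_th: zero the source — replace V1 by a short circuit (node 2 merges into node 0) — and find the resistance seen between A (node 1) and B (node 3).
Reduce the network between node 1 (A) and node 3 (B) by series/parallel combination:
  Rp1 = R1 ‖ R2 (parallel, both between nodes 0 and 1) = 1/(1/360 + 1/110) = 84.26 Ω
  Rp2 = R3 ‖ R4 (parallel, both between nodes 0 and 3) = 1/(1/15000 + 1/180) = 177.9 Ω
  Rs1 = Rp1 + Rp2 (series, joined only at node 0) = 84.26 + 177.9 = 262.1 Ω
  Rp3 = R5 ‖ Rs1 (parallel, both between nodes 1 and 3) = 1/(1/680 + 1/262.1) = 189.2 Ω
R_th = 189.2 Ω

Final answer: V_th = 1.604 V, R_th = 189.2 Ω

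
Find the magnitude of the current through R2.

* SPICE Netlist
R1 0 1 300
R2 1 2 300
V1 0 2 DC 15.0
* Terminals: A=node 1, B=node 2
Nodal analysis, taking node 2 as the 0 V reference.
Source V1 fixes V_0 = 15 V.
KCL at each unknown node (sum of currents leaving = 0; resistances in Ω):
  Node 1: (V_1 - 15)/300 + (V_1 - 0)/300 = 0
Collecting terms: 0.006667 × V_1 = 0.05  =>  V_1 = 7.5 V
I_R2 = (V_1 - V_2)/R2 = (7.5 - 0)/300 = 0.025 A
|I_R2| = 0.025 A

Final answer: |I_R2| = 0.025 A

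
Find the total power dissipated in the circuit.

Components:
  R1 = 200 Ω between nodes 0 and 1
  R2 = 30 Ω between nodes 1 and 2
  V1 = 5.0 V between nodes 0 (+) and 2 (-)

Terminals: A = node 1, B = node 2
Nodal analysis, taking node 2 as the 0 V reference.
Source V1 fixes V_0 = 5 V.
KCL at each unknown node (sum of currents leaving = 0; resistances in Ω):
  Node 1: (V_1 - 5)/200 + (V_1 - 0)/30 = 0
Collecting terms: 0.03833 × V_1 = 0.025  =>  V_1 = 0.6522 V
Power in each resistor, P = (ΔV)²/R:
  P_R1 = (5 - 0.6522)²/200 = 0.09452 W
  P_R2 = (0.6522 - 0)²/30 = 0.01418 W
P_total = P_R1 + P_R2 = 0.1087 W

Final answer: 0.1087 W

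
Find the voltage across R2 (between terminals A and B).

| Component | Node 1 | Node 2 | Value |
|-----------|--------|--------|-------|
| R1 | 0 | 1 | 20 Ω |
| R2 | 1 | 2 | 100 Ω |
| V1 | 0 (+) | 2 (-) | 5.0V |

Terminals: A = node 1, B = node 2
R1 and R2 are in series across V1 (node 0 → node 1 → node 2), and the output A–B is taken across R2, so this is a voltage divider.
Series current: I = V1/(R1 + R2) = 5/(20 + 100) = 5/120 = 0.04167 A
V_R2 = I × R2 = V1 × R2/(R1 + R2) = 5 × 100/120 = 4.167 V

Final answer: 4.167 V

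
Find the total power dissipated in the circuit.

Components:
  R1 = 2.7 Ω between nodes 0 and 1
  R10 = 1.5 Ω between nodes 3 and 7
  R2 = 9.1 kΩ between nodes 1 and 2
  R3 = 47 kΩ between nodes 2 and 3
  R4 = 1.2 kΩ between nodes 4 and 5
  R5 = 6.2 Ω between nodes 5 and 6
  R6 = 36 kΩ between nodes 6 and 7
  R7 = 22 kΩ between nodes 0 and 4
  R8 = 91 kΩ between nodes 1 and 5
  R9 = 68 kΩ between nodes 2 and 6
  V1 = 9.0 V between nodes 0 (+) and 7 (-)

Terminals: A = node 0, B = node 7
Nodal analysis, taking node 7 as the 0 V reference.
Source V1 fixes V_0 = 9 V.
KCL at each unknown node (sum of currents leaving = 0; resistances in Ω):
  Node 1: (V_1 - 9)/2.7 + (V_1 - V_2)/9100 + (V_1 - V_5)/91000 = 0
  Node 2: (V_2 - V_1)/9100 + (V_2 - V_3)/47000 + (V_2 - V_6)/68000 = 0
  Node 3: (V_3 - V_2)/47000 + (V_3 - 0)/1.5 = 0
  Node 4: (V_4 - V_5)/1200 + (V_4 - 9)/22000 = 0
  Node 5: (V_5 - V_4)/1200 + (V_5 - V_6)/6.2 + (V_5 - V_1)/91000 = 0
  Node 6: (V_6 - V_5)/6.2 + (V_6 - 0)/36000 + (V_6 - V_2)/68000 = 0
Collecting terms (coefficients in siemens):
  0.3705·V_1 - 0.0001099·V_2 - 0.00001099·V_5 = 3.333
  0.0001459·V_2 - 0.0001099·V_1 - 0.00002128·V_3 - 0.00001471·V_6 = 0
  0.6667·V_3 - 0.00002128·V_2 = 0
  0.0008788·V_4 - 0.0008333·V_5 = 0.0004091
  0.1621·V_5 - 0.00001099·V_1 - 0.0008333·V_4 - 0.1613·V_6 = 0
  0.1613·V_6 - 0.00001471·V_2 - 0.1613·V_5 = 0
Solving these 6 simultaneous equations (Gaussian elimination) gives:
  V_1 = 8.999 V, V_2 = 7.401 V, V_3 = 0.0002362 V, V_4 = 6.315 V
  V_5 = 6.168 V, V_6 = 6.167 V
Power in each resistor, P = (ΔV)²/R:
  P_R1 = (9 - 8.999)²/2.7 = 0.0000001154 W
  P_R2 = (8.999 - 7.401)²/9100 = 0.0002807 W
  P_R3 = (7.401 - 0.0002362)²/47000 = 0.001165 W
  P_R4 = (6.315 - 6.168)²/1200 = 0.00001788 W
  P_R5 = (6.168 - 6.167)²/6.2 = 0.0000001455 W
  P_R6 = (6.167 - 0)²/36000 = 0.001057 W
  P_R7 = (9 - 6.315)²/22000 = 0.0003278 W
  P_R8 = (8.999 - 6.168)²/91000 = 0.00008808 W
  P_R9 = (7.401 - 6.167)²/68000 = 0.00002239 W
  P_R10 = (0.0002362 - 0)²/1.5 = 0.0000000372 W
P_total = P_R1 + P_R2 + P_R3 + P_R4 + P_R5 + P_R6 + P_R7 + P_R8 + P_R9 + P_R10 = 0.002959 W

Final answer: 0.002959 W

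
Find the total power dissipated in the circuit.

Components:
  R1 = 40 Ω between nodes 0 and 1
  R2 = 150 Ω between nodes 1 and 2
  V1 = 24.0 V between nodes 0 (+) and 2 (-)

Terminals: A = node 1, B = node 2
Nodal analysis, taking node 2 as the 0 V reference.
Source V1 fixes V_0 = 24 V.
KCL at each unknown node (sum of currents leaving = 0; resistances in Ω):
  Node 1: (V_1 - 24)/40 + (V_1 - 0)/150 = 0
Collecting terms: 0.03167 × V_1 = 0.6  =>  V_1 = 18.95 V
Power in each resistor, P = (ΔV)²/R:
  P_R1 = (24 - 18.95)²/40 = 0.6382 W
  P_R2 = (18.95 - 0)²/150 = 2.393 W
P_total = P_R1 + P_R2 = 3.032 W

Final answer: 3.032 W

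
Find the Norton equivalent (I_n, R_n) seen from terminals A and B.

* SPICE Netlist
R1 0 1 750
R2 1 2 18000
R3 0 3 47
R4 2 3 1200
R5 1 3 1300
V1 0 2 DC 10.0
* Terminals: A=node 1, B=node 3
Find the Thévenin equivalent first; then I_n = V_th/R_th and R_n = R_th.
Step 1 — V_th is the open-circuit voltage V_A - V_B (nothing connected across the terminals).
Nodal analysis, taking node 2 as the 0 V reference.
Source V1 fixes V_0 = 10 V.
KCL at each unknown node (sum of currents leaving = 0; resistances in Ω):
  Node 1: (V_1 - 10)/750 + (V_1 - 0)/18000 + (V_1 - V_3)/1300 = 0
  Node 3: (V_3 - 10)/47 + (V_3 - 0)/1200 + (V_3 - V_1)/1300 = 0
Collecting terms (coefficients in siemens):
  0.002158·V_1 - 0.0007692·V_3 = 0.01333
  0.02288·V_3 - 0.0007692·V_1 = 0.2128
Determinant D = (0.002158)(0.02288) - (-0.0007692)(-0.0007692) = 0.00004878
V_1 = [(0.01333)(0.02288) - (-0.0007692)(0.2128)]/D = 9.608 V
V_3 = [(0.002158)(0.2128) - (0.01333)(-0.0007692)]/D = 9.623 V
V_th = V_1 - V_3 = 9.608 - 9.623 = -0.01454 V
Step 2 — R_th: zero the source — replace V1 by a short circuit (node 2 merges into node 0) — and find the resistance seen between A (node 1) and B (node 3).
Reduce the network between node 1 (A) and node 3 (B) by series/parallel combination:
  Rp1 = R1 ‖ R2 (parallel, both between nodes 0 and 1) = 1/(1/750 + 1/18000) = 720 Ω
  Rp2 = R3 ‖ R4 (parallel, both between nodes 0 and 3) = 1/(1/47 + 1/1200) = 45.23 Ω
  Rs1 = Rp1 + Rp2 (series, joined only at node 0) = 720 + 45.23 = 765.2 Ω
  Rp3 = R5 ‖ Rs1 (parallel, both between nodes 1 and 3) = 1/(1/1300 + 1/765.2) = 481.7 Ω
R_th = 481.7 Ω
I_n = V_th/R_th = -0.01454/481.7 = -0.00003018 A, and R_n = R_th = 481.7 Ω

Final answer: I_n = -3.018e-05 A, R_n = 481.7 Ω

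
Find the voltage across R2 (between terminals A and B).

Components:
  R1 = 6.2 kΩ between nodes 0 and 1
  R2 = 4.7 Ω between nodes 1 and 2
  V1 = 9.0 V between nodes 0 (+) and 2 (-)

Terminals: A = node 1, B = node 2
R1 and R2 are in series across V1 (node 0 → node 1 → node 2), and the output A–B is taken across R2, so this is a voltage divider.
Series current: I = V1/(R1 + R2) = 9/(6200 + 4.7) = 9/6205 = 0.001451 A
V_R2 = I × R2 = V1 × R2/(R1 + R2) = 9 × 4.7/6205 = 0.006817 V

Final answer: 0.006817 V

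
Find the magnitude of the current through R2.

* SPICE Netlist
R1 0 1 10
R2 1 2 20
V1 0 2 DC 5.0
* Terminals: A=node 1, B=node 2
Nodal analysis, taking node 2 as the 0 V reference.
Source V1 fixes V_0 = 5 V.
KCL at each unknown node (sum of currents leaving = 0; resistances in Ω):
  Node 1: (V_1 - 5)/10 + (V_1 - 0)/20 = 0
Collecting terms: 0.15 × V_1 = 0.5  =>  V_1 = 3.333 V
I_R2 = (V_1 - V_2)/R2 = (3.333 - 0)/20 = 0.1667 A
|I_R2| = 0.1667 A

Final answer: |I_R2| = 0.1667 A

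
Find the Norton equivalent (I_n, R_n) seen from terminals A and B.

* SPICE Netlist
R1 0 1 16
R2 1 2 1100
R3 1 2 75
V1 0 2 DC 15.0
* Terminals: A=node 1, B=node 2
Find the Thévenin equivalent first; then I_n = V_th/R_th and R_n = R_th.
Step 1 — V_th is the open-circuit voltage V_A - V_B (nothing connected across the terminals).
Nodal analysis, taking node 2 as the 0 V reference.
Source V1 fixes V_0 = 15 V.
KCL at each unknown node (sum of currents leaving = 0; resistances in Ω):
  Node 1: (V_1 - 15)/16 + (V_1 - 0)/1100 + (V_1 - 0)/75 = 0
Collecting terms: 0.07674 × V_1 = 0.9375  =>  V_1 = 12.22 V
V_th = V_1 - V_2 = 12.22 - 0 = 12.22 V
Step 2 — R_th: zero the source — replace V1 by a short circuit (node 2 merges into node 0) — and find the resistance seen between A (node 1) and B (node 0).
Reduce the network between node 1 (A) and node 0 (B) by series/parallel combination:
  Rp1 = R1 ‖ R2 ‖ R3 (parallel, all between nodes 0 and 1) = 1/(1/16 + 1/1100 + 1/75) = 13.03 Ω
R_th = 13.03 Ω
I_n = V_th/R_th = 12.22/13.03 = 0.9375 A, and R_n = R_th = 13.03 Ω

Final answer: I_n = 0.9375 A, R_n = 13.03 Ω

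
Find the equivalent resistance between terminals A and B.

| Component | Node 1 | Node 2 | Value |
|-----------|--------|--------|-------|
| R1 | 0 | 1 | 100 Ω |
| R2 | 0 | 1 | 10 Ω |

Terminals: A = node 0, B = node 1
Reduce the network between node 0 (A) and node 1 (B) by series/parallel combination:
  Rp1 = R1 ‖ R2 (parallel, both between nodes 0 and 1) = 1/(1/100 + 1/10) = 9.091 Ω
R_eq = 9.091 Ω

Final answer: 9.091 Ω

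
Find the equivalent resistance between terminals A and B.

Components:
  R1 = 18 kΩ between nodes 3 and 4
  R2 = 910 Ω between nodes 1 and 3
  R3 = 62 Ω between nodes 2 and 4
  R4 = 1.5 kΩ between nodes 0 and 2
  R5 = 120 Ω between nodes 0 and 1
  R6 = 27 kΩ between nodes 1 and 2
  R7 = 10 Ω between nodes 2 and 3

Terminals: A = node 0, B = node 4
The network is not a plain series/parallel combination. Inject a 1 A test current into terminal A (node 0) and return it from terminal B (node 4); then R_eq = V_A / (1 A).
Nodal analysis, taking node 4 as the 0 V reference.
Current source I_test pushes 1 A into node 0 and draws it out of node 4.
KCL at each unknown node (sum of currents leaving = 0; resistances in Ω):
  Node 0: (V_0 - V_2)/1500 + (V_0 - V_1)/120 - 1 = 0
  Node 1: (V_1 - V_0)/120 + (V_1 - V_3)/910 + (V_1 - V_2)/27000 = 0
  Node 2: (V_2 - V_0)/1500 + (V_2 - V_1)/27000 + (V_2 - 0)/62 + (V_2 - V_3)/10 = 0
  Node 3: (V_3 - V_1)/910 + (V_3 - V_2)/10 + (V_3 - 0)/18000 = 0
Collecting terms (coefficients in siemens):
  0.009·V_0 - 0.008333·V_1 - 0.0006667·V_2 = 1
  0.009469·V_1 - 0.008333·V_0 - 0.00003704·V_2 - 0.001099·V_3 = 0
  0.1168·V_2 - 0.0006667·V_0 - 0.00003704·V_1 - 0.1·V_3 = 0
  0.1012·V_3 - 0.001099·V_1 - 0.1·V_2 = 0
Solving these 4 simultaneous equations (Gaussian elimination) gives:
  V_0 = 665.2 V, V_1 = 593.5 V, V_2 = 61.77 V, V_3 = 67.51 V
R_eq = V_0 / 1 A = 665.2 Ω

Final answer: 665.2 Ω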